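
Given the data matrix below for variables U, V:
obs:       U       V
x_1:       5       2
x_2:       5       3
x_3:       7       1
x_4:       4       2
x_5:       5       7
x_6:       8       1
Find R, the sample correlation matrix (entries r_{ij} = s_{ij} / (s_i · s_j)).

Step 1 — column means:
  mean(U) = (5 + 5 + 7 + 4 + 5 + 8) / 6 = 34/6 = 5.6667
  mean(V) = (2 + 3 + 1 + 2 + 7 + 1) / 6 = 16/6 = 2.6667

Step 2 — sample variances and covariances s[i,j] = (1/(n-1)) · Σ_k (x_{k,i} - mean_i) · (x_{k,j} - mean_j), with n-1 = 5:
  s[U,U] = ((-0.6667)·(-0.6667) + (-0.6667)·(-0.6667) + (1.3333)·(1.3333) + (-1.6667)·(-1.6667) + (-0.6667)·(-0.6667) + (2.3333)·(2.3333)) / 5 = 11.3333/5 = 2.2667
  s[U,V] = ((-0.6667)·(-0.6667) + (-0.6667)·(0.3333) + (1.3333)·(-1.6667) + (-1.6667)·(-0.6667) + (-0.6667)·(4.3333) + (2.3333)·(-1.6667)) / 5 = -7.6667/5 = -1.5333
  s[V,V] = ((-0.6667)·(-0.6667) + (0.3333)·(0.3333) + (-1.6667)·(-1.6667) + (-0.6667)·(-0.6667) + (4.3333)·(4.3333) + (-1.6667)·(-1.6667)) / 5 = 25.3333/5 = 5.0667
  Sample standard deviations s_i = √(s[i,i]):
  s(U) = √(2.2667) = 1.5055
  s(V) = √(5.0667) = 2.2509

Step 3 — r_{ij} = s_{ij} / (s_i · s_j):
  r[U,U] = 1 (diagonal).
  r[U,V] = -1.5333 / (1.5055 · 2.2509) = -1.5333 / 3.3889 = -0.4525
  r[V,V] = 1 (diagonal).

R is symmetric with unit diagonal. Assembling:

R = [[1, -0.4525],
 [-0.4525, 1]]


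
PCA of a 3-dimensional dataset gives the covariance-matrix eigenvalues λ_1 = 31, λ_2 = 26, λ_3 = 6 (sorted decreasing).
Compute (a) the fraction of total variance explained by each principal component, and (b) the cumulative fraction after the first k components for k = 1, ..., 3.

Step 1 — total variance = trace(Sigma) = Σ λ_i = 31 + 26 + 6 = 63.

Step 2 — fraction explained by component i = λ_i / Σ λ:
  PC1: 31/63 = 0.4921
  PC2: 26/63 = 0.4127
  PC3: 6/63 = 0.0952

Step 3 — cumulative fraction after k components = (λ_1 + ... + λ_k) / Σ λ:
  k = 1: 31/63 = 0.4921
  k = 2: (31 + 26)/63 = 57/63 = 0.9048
  k = 3: (31 + 26 + 6)/63 = 63/63 = 1

Summary (fraction, with percent):

explained: PC1 0.4921 (49.21%), PC2 0.4127 (41.27%), PC3 0.0952 (9.52%);  cumulative: 0.4921, 0.9048, 1


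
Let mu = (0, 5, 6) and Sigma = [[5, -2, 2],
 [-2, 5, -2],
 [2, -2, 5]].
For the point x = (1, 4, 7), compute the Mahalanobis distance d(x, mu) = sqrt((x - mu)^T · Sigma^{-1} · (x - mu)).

Step 1 — centre the observation: (x - mu) = (1, -1, 1).

Step 2 — invert Sigma (cofactor / det for 3×3, or solve directly):
  Sigma^{-1} = [[0.2593, 0.0741, -0.0741],
 [0.0741, 0.2593, 0.0741],
 [-0.0741, 0.0741, 0.2593]].

Step 3 — form the quadratic (x - mu)^T · Sigma^{-1} · (x - mu):
  Sigma^{-1} · (x - mu) = (0.1111, -0.1111, 0.1111).
  (x - mu)^T · [Sigma^{-1} · (x - mu)] = (1)·(0.1111) + (-1)·(-0.1111) + (1)·(0.1111) = 0.3333.

Step 4 — take square root: d = √(0.3333) ≈ 0.5774.

d(x, mu) = √(0.3333) ≈ 0.5774


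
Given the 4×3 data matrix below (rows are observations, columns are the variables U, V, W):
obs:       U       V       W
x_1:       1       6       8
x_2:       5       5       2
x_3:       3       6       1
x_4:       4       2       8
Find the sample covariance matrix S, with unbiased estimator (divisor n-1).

Step 1 — column means:
  mean(U) = (1 + 5 + 3 + 4) / 4 = 13/4 = 3.25
  mean(V) = (6 + 5 + 6 + 2) / 4 = 19/4 = 4.75
  mean(W) = (8 + 2 + 1 + 8) / 4 = 19/4 = 4.75

Step 2 — sample covariance S[i,j] = (1/(n-1)) · Σ_k (x_{k,i} - mean_i) · (x_{k,j} - mean_j), with n-1 = 3.
  S[U,U] = ((-2.25)·(-2.25) + (1.75)·(1.75) + (-0.25)·(-0.25) + (0.75)·(0.75)) / 3 = 8.75/3 = 2.9167
  S[U,V] = ((-2.25)·(1.25) + (1.75)·(0.25) + (-0.25)·(1.25) + (0.75)·(-2.75)) / 3 = -4.75/3 = -1.5833
  S[U,W] = ((-2.25)·(3.25) + (1.75)·(-2.75) + (-0.25)·(-3.75) + (0.75)·(3.25)) / 3 = -8.75/3 = -2.9167
  S[V,V] = ((1.25)·(1.25) + (0.25)·(0.25) + (1.25)·(1.25) + (-2.75)·(-2.75)) / 3 = 10.75/3 = 3.5833
  S[V,W] = ((1.25)·(3.25) + (0.25)·(-2.75) + (1.25)·(-3.75) + (-2.75)·(3.25)) / 3 = -10.25/3 = -3.4167
  S[W,W] = ((3.25)·(3.25) + (-2.75)·(-2.75) + (-3.75)·(-3.75) + (3.25)·(3.25)) / 3 = 42.75/3 = 14.25

S is symmetric (S[j,i] = S[i,j]). Assembling:

S = [[2.9167, -1.5833, -2.9167],
 [-1.5833, 3.5833, -3.4167],
 [-2.9167, -3.4167, 14.25]]


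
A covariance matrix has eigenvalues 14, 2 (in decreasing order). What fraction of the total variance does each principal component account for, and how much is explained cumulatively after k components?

Step 1 — total variance = trace(Sigma) = Σ λ_i = 14 + 2 = 16.

Step 2 — fraction explained by component i = λ_i / Σ λ:
  PC1: 14/16 = 0.875
  PC2: 2/16 = 0.125

Step 3 — cumulative fraction after k components = (λ_1 + ... + λ_k) / Σ λ:
  k = 1: 14/16 = 0.875
  k = 2: (14 + 2)/16 = 16/16 = 1

Summary (fraction, with percent):

explained: PC1 0.875 (87.5%), PC2 0.125 (12.5%);  cumulative: 0.875, 1


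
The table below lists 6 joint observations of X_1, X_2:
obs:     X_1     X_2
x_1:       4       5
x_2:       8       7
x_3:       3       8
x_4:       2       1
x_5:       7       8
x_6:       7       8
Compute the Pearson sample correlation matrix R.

Step 1 — column means:
  mean(X_1) = (4 + 8 + 3 + 2 + 7 + 7) / 6 = 31/6 = 5.1667
  mean(X_2) = (5 + 7 + 8 + 1 + 8 + 8) / 6 = 37/6 = 6.1667

Step 2 — sample variances and covariances s[i,j] = (1/(n-1)) · Σ_k (x_{k,i} - mean_i) · (x_{k,j} - mean_j), with n-1 = 5:
  s[X_1,X_1] = ((-1.1667)·(-1.1667) + (2.8333)·(2.8333) + (-2.1667)·(-2.1667) + (-3.1667)·(-3.1667) + (1.8333)·(1.8333) + (1.8333)·(1.8333)) / 5 = 30.8333/5 = 6.1667
  s[X_1,X_2] = ((-1.1667)·(-1.1667) + (2.8333)·(0.8333) + (-2.1667)·(1.8333) + (-3.1667)·(-5.1667) + (1.8333)·(1.8333) + (1.8333)·(1.8333)) / 5 = 22.8333/5 = 4.5667
  s[X_2,X_2] = ((-1.1667)·(-1.1667) + (0.8333)·(0.8333) + (1.8333)·(1.8333) + (-5.1667)·(-5.1667) + (1.8333)·(1.8333) + (1.8333)·(1.8333)) / 5 = 38.8333/5 = 7.7667
  Sample standard deviations s_i = √(s[i,i]):
  s(X_1) = √(6.1667) = 2.4833
  s(X_2) = √(7.7667) = 2.7869

Step 3 — r_{ij} = s_{ij} / (s_i · s_j):
  r[X_1,X_1] = 1 (diagonal).
  r[X_1,X_2] = 4.5667 / (2.4833 · 2.7869) = 4.5667 / 6.9206 = 0.6599
  r[X_2,X_2] = 1 (diagonal).

R is symmetric with unit diagonal. Assembling:

R = [[1, 0.6599],
 [0.6599, 1]]


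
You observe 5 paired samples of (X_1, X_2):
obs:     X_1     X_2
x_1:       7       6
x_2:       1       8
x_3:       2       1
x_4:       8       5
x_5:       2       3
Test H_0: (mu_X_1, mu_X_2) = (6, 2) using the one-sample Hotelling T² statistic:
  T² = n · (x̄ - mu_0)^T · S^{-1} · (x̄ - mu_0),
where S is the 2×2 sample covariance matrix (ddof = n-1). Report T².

Step 1 — sample mean vector:
  mean(X_1) = (7 + 1 + 2 + 8 + 2) / 5 = 20/5 = 4
  mean(X_2) = (6 + 8 + 1 + 5 + 3) / 5 = 23/5 = 4.6
  x̄ = (4, 4.6),  deviation x̄ - mu_0 = (4, 4.6) - (6, 2) = (-2, 2.6).

Step 2 — sample covariance matrix, S[i,j] = (1/(n-1)) · Σ_k (x_{k,i} - mean_i) · (x_{k,j} - mean_j), divisor n-1 = 4:
  S[X_1,X_1] = ((3)·(3) + (-3)·(-3) + (-2)·(-2) + (4)·(4) + (-2)·(-2)) / 4 = 42/4 = 10.5
  S[X_1,X_2] = ((3)·(1.4) + (-3)·(3.4) + (-2)·(-3.6) + (4)·(0.4) + (-2)·(-1.6)) / 4 = 6/4 = 1.5
  S[X_2,X_2] = ((1.4)·(1.4) + (3.4)·(3.4) + (-3.6)·(-3.6) + (0.4)·(0.4) + (-1.6)·(-1.6)) / 4 = 29.2/4 = 7.3
  S = [[10.5, 1.5],
 [1.5, 7.3]].

Step 3 — invert S. det(S) = 10.5·7.3 - (1.5)² = 74.4.
  S^{-1} = (1/det) · [[d, -b], [-b, a]] = [[0.0981, -0.0202],
 [-0.0202, 0.1411]].

Step 4 — quadratic form (x̄ - mu_0)^T · S^{-1} · (x̄ - mu_0):
  S^{-1} · (x̄ - mu_0) = (-0.2487, 0.4073),
  (x̄ - mu_0)^T · [...] = (-2)·(-0.2487) + (2.6)·(0.4073) = 1.5562.

Step 5 — scale by n: T² = 5 · 1.5562 = 7.7809.

T² ≈ 7.7809


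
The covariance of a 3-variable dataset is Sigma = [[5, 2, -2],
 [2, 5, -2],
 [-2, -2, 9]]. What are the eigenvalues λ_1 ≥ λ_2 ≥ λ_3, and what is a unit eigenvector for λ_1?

Step 1 — characteristic polynomial p(λ) = det(λI - Sigma) = λ³ - tr·λ² + c_1·λ - det, where tr = trace, c_1 = sum of the principal 2×2 minors, det = det(Sigma):
  tr = 5 + 5 + 9 = 19,
  c_1 = (5·5 - (2)²) + (5·9 - (-2)²) + (5·9 - (-2)²) = 21 + 41 + 41 = 103,
  det = 5·(5·9 - (-2)²) - (2)·((2)·9 - (-2)·(-2)) + (-2)·((2)·(-2) - 5·(-2)) = 5·(41) - (2)·(14) + (-2)·(6) = 165.
  So p(λ) = λ³ - 19λ² + 103λ - 165.
Step 2 — look for an integer root (rational root theorem: any rational root is an integer divisor of 165). Testing λ = 3:
  p(3) = 27 - 171 + 309 - 165 = 0  ✓
  Dividing out (λ - 3): p(λ) = (λ - 3)(λ² - 16λ + 55).
Step 3 — remaining eigenvalues from the quadratic λ² - 16λ + 55 = 0:
  Δ = 16² - 4·55 = 256 - 220 = 36,  λ = (16 ± √36)/2 = (16 ± 6)/2 = 11 or 5.
  Sorted: λ_1 = 11,  λ_2 = 5,  λ_3 = 3  (check: sum = 19 = tr ✓).

Step 4 — unit eigenvector for λ_1 = 11: v spans the null space of (Sigma - λ_1 I), whose rows are
  r_1 = (-6, 2, -2),  r_2 = (2, -6, -2),  r_3 = (-2, -2, -2).
  v is orthogonal to every row, so take v ∝ r_1 × r_2 = ((2)·(-2) - (-2)·(-6), (-2)·(2) - (-6)·(-2), (-6)·(-6) - (2)·(2)) = (-16, -16, 32).
  Rescale (divide by 16; multiply by -1 so the first nonzero entry is positive): u = (1, 1, -2).
  ||u|| = √((1)² + (1)² + (-2)²) = √(6) ≈ 2.4495,  v_1 = u/||u|| ≈ (0.4082, 0.4082, -0.8165) (||v_1|| = 1).

λ_1 = 11,  λ_2 = 5,  λ_3 = 3;  v_1 ≈ (0.4082, 0.4082, -0.8165)


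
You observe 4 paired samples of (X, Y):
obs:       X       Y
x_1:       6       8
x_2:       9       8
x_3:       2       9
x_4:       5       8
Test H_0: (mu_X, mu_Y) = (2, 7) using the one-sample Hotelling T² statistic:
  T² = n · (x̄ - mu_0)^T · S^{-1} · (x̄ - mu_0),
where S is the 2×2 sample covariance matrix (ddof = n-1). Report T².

Step 1 — sample mean vector:
  mean(X) = (6 + 9 + 2 + 5) / 4 = 22/4 = 5.5
  mean(Y) = (8 + 8 + 9 + 8) / 4 = 33/4 = 8.25
  x̄ = (5.5, 8.25),  deviation x̄ - mu_0 = (5.5, 8.25) - (2, 7) = (3.5, 1.25).

Step 2 — sample covariance matrix, S[i,j] = (1/(n-1)) · Σ_k (x_{k,i} - mean_i) · (x_{k,j} - mean_j), divisor n-1 = 3:
  S[X,X] = ((0.5)·(0.5) + (3.5)·(3.5) + (-3.5)·(-3.5) + (-0.5)·(-0.5)) / 3 = 25/3 = 8.3333
  S[X,Y] = ((0.5)·(-0.25) + (3.5)·(-0.25) + (-3.5)·(0.75) + (-0.5)·(-0.25)) / 3 = -3.5/3 = -1.1667
  S[Y,Y] = ((-0.25)·(-0.25) + (-0.25)·(-0.25) + (0.75)·(0.75) + (-0.25)·(-0.25)) / 3 = 0.75/3 = 0.25
  S = [[8.3333, -1.1667],
 [-1.1667, 0.25]].

Step 3 — invert S. det(S) = 8.3333·0.25 - (-1.1667)² = 0.7222.
  S^{-1} = (1/det) · [[d, -b], [-b, a]] = [[0.3462, 1.6154],
 [1.6154, 11.5385]].

Step 4 — quadratic form (x̄ - mu_0)^T · S^{-1} · (x̄ - mu_0):
  S^{-1} · (x̄ - mu_0) = (3.2308, 20.0769),
  (x̄ - mu_0)^T · [...] = (3.5)·(3.2308) + (1.25)·(20.0769) = 36.4038.

Step 5 — scale by n: T² = 4 · 36.4038 = 145.6154.

T² ≈ 145.6154


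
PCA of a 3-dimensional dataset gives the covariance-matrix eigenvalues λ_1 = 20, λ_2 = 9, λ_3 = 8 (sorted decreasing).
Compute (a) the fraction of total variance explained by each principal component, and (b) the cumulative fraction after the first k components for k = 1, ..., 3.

Step 1 — total variance = trace(Sigma) = Σ λ_i = 20 + 9 + 8 = 37.

Step 2 — fraction explained by component i = λ_i / Σ λ:
  PC1: 20/37 = 0.5405
  PC2: 9/37 = 0.2432
  PC3: 8/37 = 0.2162

Step 3 — cumulative fraction after k components = (λ_1 + ... + λ_k) / Σ λ:
  k = 1: 20/37 = 0.5405
  k = 2: (20 + 9)/37 = 29/37 = 0.7838
  k = 3: (20 + 9 + 8)/37 = 37/37 = 1

Summary (fraction, with percent):

explained: PC1 0.5405 (54.05%), PC2 0.2432 (24.32%), PC3 0.2162 (21.62%);  cumulative: 0.5405, 0.7838, 1


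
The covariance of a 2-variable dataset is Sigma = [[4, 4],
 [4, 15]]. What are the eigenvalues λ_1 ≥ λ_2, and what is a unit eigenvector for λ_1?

Step 1 — characteristic polynomial of 2×2 Sigma:
  det(Sigma - λI) = λ² - trace · λ + det = 0.
  trace = 4 + 15 = 19, det = 4·15 - (4)² = 44.
Step 2 — discriminant:
  Δ = trace² - 4·det = 361 - 176 = 185.
Step 3 — eigenvalues:
  λ = (trace ± √Δ)/2 = (19 ± 13.6015)/2,
  λ_1 = 16.3007,  λ_2 = 2.6993.

Step 4 — unit eigenvector for λ_1: solve (Sigma - λ_1 I)v = 0. First row:
  (4 - 16.3007)·v_x + (4)·v_y = 0, i.e. (-12.3007)·v_x + (4)·v_y = 0,
  so v ∝ (b, λ_1 - a) = (4, 12.3007) = u.
  ||u|| = √((4)² + (12.3007)²) = √(167.3081) ≈ 12.9348,
  v_1 = u/||u|| ≈ (0.3092, 0.951) (||v_1|| = 1).

λ_1 = 16.3007,  λ_2 = 2.6993;  v_1 ≈ (0.3092, 0.951)


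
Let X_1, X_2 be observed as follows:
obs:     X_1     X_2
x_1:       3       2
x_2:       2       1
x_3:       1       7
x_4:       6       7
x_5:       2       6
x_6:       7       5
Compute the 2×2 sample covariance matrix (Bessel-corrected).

Step 1 — column means:
  mean(X_1) = (3 + 2 + 1 + 6 + 2 + 7) / 6 = 21/6 = 3.5
  mean(X_2) = (2 + 1 + 7 + 7 + 6 + 5) / 6 = 28/6 = 4.6667

Step 2 — sample covariance S[i,j] = (1/(n-1)) · Σ_k (x_{k,i} - mean_i) · (x_{k,j} - mean_j), with n-1 = 5.
  S[X_1,X_1] = ((-0.5)·(-0.5) + (-1.5)·(-1.5) + (-2.5)·(-2.5) + (2.5)·(2.5) + (-1.5)·(-1.5) + (3.5)·(3.5)) / 5 = 29.5/5 = 5.9
  S[X_1,X_2] = ((-0.5)·(-2.6667) + (-1.5)·(-3.6667) + (-2.5)·(2.3333) + (2.5)·(2.3333) + (-1.5)·(1.3333) + (3.5)·(0.3333)) / 5 = 6/5 = 1.2
  S[X_2,X_2] = ((-2.6667)·(-2.6667) + (-3.6667)·(-3.6667) + (2.3333)·(2.3333) + (2.3333)·(2.3333) + (1.3333)·(1.3333) + (0.3333)·(0.3333)) / 5 = 33.3333/5 = 6.6667

S is symmetric (S[j,i] = S[i,j]). Assembling:

S = [[5.9, 1.2],
 [1.2, 6.6667]]


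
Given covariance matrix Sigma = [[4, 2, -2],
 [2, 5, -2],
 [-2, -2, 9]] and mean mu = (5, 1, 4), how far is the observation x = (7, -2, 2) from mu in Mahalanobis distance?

Step 1 — centre the observation: (x - mu) = (2, -3, -2).

Step 2 — invert Sigma (cofactor / det for 3×3, or solve directly):
  Sigma^{-1} = [[0.3306, -0.1129, 0.0484],
 [-0.1129, 0.2581, 0.0323],
 [0.0484, 0.0323, 0.129]].

Step 3 — form the quadratic (x - mu)^T · Sigma^{-1} · (x - mu):
  Sigma^{-1} · (x - mu) = (0.9032, -1.0645, -0.2581).
  (x - mu)^T · [Sigma^{-1} · (x - mu)] = (2)·(0.9032) + (-3)·(-1.0645) + (-2)·(-0.2581) = 5.5161.

Step 4 — take square root: d = √(5.5161) ≈ 2.3486.

d(x, mu) = √(5.5161) ≈ 2.3486


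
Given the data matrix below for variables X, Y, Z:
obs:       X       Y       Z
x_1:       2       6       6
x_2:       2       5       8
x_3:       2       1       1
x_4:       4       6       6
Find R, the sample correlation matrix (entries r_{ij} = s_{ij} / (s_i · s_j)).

Step 1 — column means:
  mean(X) = (2 + 2 + 2 + 4) / 4 = 10/4 = 2.5
  mean(Y) = (6 + 5 + 1 + 6) / 4 = 18/4 = 4.5
  mean(Z) = (6 + 8 + 1 + 6) / 4 = 21/4 = 5.25

Step 2 — sample variances and covariances s[i,j] = (1/(n-1)) · Σ_k (x_{k,i} - mean_i) · (x_{k,j} - mean_j), with n-1 = 3:
  s[X,X] = ((-0.5)·(-0.5) + (-0.5)·(-0.5) + (-0.5)·(-0.5) + (1.5)·(1.5)) / 3 = 3/3 = 1
  s[X,Y] = ((-0.5)·(1.5) + (-0.5)·(0.5) + (-0.5)·(-3.5) + (1.5)·(1.5)) / 3 = 3/3 = 1
  s[X,Z] = ((-0.5)·(0.75) + (-0.5)·(2.75) + (-0.5)·(-4.25) + (1.5)·(0.75)) / 3 = 1.5/3 = 0.5
  s[Y,Y] = ((1.5)·(1.5) + (0.5)·(0.5) + (-3.5)·(-3.5) + (1.5)·(1.5)) / 3 = 17/3 = 5.6667
  s[Y,Z] = ((1.5)·(0.75) + (0.5)·(2.75) + (-3.5)·(-4.25) + (1.5)·(0.75)) / 3 = 18.5/3 = 6.1667
  s[Z,Z] = ((0.75)·(0.75) + (2.75)·(2.75) + (-4.25)·(-4.25) + (0.75)·(0.75)) / 3 = 26.75/3 = 8.9167
  Sample standard deviations s_i = √(s[i,i]):
  s(X) = √(1) = 1
  s(Y) = √(5.6667) = 2.3805
  s(Z) = √(8.9167) = 2.9861

Step 3 — r_{ij} = s_{ij} / (s_i · s_j):
  r[X,X] = 1 (diagonal).
  r[X,Y] = 1 / (1 · 2.3805) = 1 / 2.3805 = 0.4201
  r[X,Z] = 0.5 / (1 · 2.9861) = 0.5 / 2.9861 = 0.1674
  r[Y,Y] = 1 (diagonal).
  r[Y,Z] = 6.1667 / (2.3805 · 2.9861) = 6.1667 / 7.1083 = 0.8675
  r[Z,Z] = 1 (diagonal).

R is symmetric with unit diagonal. Assembling:

R = [[1, 0.4201, 0.1674],
 [0.4201, 1, 0.8675],
 [0.1674, 0.8675, 1]]


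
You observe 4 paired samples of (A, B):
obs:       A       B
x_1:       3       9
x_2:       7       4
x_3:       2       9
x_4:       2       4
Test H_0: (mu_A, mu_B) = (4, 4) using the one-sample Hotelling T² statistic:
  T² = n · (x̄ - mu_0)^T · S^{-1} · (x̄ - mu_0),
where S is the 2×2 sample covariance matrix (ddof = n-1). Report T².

Step 1 — sample mean vector:
  mean(A) = (3 + 7 + 2 + 2) / 4 = 14/4 = 3.5
  mean(B) = (9 + 4 + 9 + 4) / 4 = 26/4 = 6.5
  x̄ = (3.5, 6.5),  deviation x̄ - mu_0 = (3.5, 6.5) - (4, 4) = (-0.5, 2.5).

Step 2 — sample covariance matrix, S[i,j] = (1/(n-1)) · Σ_k (x_{k,i} - mean_i) · (x_{k,j} - mean_j), divisor n-1 = 3:
  S[A,A] = ((-0.5)·(-0.5) + (3.5)·(3.5) + (-1.5)·(-1.5) + (-1.5)·(-1.5)) / 3 = 17/3 = 5.6667
  S[A,B] = ((-0.5)·(2.5) + (3.5)·(-2.5) + (-1.5)·(2.5) + (-1.5)·(-2.5)) / 3 = -10/3 = -3.3333
  S[B,B] = ((2.5)·(2.5) + (-2.5)·(-2.5) + (2.5)·(2.5) + (-2.5)·(-2.5)) / 3 = 25/3 = 8.3333
  S = [[5.6667, -3.3333],
 [-3.3333, 8.3333]].

Step 3 — invert S. det(S) = 5.6667·8.3333 - (-3.3333)² = 36.1111.
  S^{-1} = (1/det) · [[d, -b], [-b, a]] = [[0.2308, 0.0923],
 [0.0923, 0.1569]].

Step 4 — quadratic form (x̄ - mu_0)^T · S^{-1} · (x̄ - mu_0):
  S^{-1} · (x̄ - mu_0) = (0.1154, 0.3462),
  (x̄ - mu_0)^T · [...] = (-0.5)·(0.1154) + (2.5)·(0.3462) = 0.8077.

Step 5 — scale by n: T² = 4 · 0.8077 = 3.2308.

T² ≈ 3.2308


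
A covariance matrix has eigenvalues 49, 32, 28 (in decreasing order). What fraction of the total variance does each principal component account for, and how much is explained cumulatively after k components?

Step 1 — total variance = trace(Sigma) = Σ λ_i = 49 + 32 + 28 = 109.

Step 2 — fraction explained by component i = λ_i / Σ λ:
  PC1: 49/109 = 0.4495
  PC2: 32/109 = 0.2936
  PC3: 28/109 = 0.2569

Step 3 — cumulative fraction after k components = (λ_1 + ... + λ_k) / Σ λ:
  k = 1: 49/109 = 0.4495
  k = 2: (49 + 32)/109 = 81/109 = 0.7431
  k = 3: (49 + 32 + 28)/109 = 109/109 = 1

Summary (fraction, with percent):

explained: PC1 0.4495 (44.95%), PC2 0.2936 (29.36%), PC3 0.2569 (25.69%);  cumulative: 0.4495, 0.7431, 1


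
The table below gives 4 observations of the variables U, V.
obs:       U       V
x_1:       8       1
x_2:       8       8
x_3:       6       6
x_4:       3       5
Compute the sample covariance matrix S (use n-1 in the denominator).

Step 1 — column means:
  mean(U) = (8 + 8 + 6 + 3) / 4 = 25/4 = 6.25
  mean(V) = (1 + 8 + 6 + 5) / 4 = 20/4 = 5

Step 2 — sample covariance S[i,j] = (1/(n-1)) · Σ_k (x_{k,i} - mean_i) · (x_{k,j} - mean_j), with n-1 = 3.
  S[U,U] = ((1.75)·(1.75) + (1.75)·(1.75) + (-0.25)·(-0.25) + (-3.25)·(-3.25)) / 3 = 16.75/3 = 5.5833
  S[U,V] = ((1.75)·(-4) + (1.75)·(3) + (-0.25)·(1) + (-3.25)·(0)) / 3 = -2/3 = -0.6667
  S[V,V] = ((-4)·(-4) + (3)·(3) + (1)·(1) + (0)·(0)) / 3 = 26/3 = 8.6667

S is symmetric (S[j,i] = S[i,j]). Assembling:

S = [[5.5833, -0.6667],
 [-0.6667, 8.6667]]


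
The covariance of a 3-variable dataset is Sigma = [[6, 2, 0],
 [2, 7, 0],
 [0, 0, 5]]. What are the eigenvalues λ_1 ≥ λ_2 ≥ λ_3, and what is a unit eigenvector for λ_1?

Step 1 — characteristic polynomial p(λ) = det(λI - Sigma) = λ³ - tr·λ² + c_1·λ - det, where tr = trace, c_1 = sum of the principal 2×2 minors, det = det(Sigma):
  tr = 6 + 7 + 5 = 18,
  c_1 = (6·7 - (2)²) + (6·5 - (0)²) + (7·5 - (0)²) = 38 + 30 + 35 = 103,
  det = 6·(7·5 - (0)²) - (2)·((2)·5 - (0)·(0)) + (0)·((2)·(0) - 7·(0)) = 6·(35) - (2)·(10) + (0)·(0) = 190.
  So p(λ) = λ³ - 18λ² + 103λ - 190.
Step 2 — look for an integer root (rational root theorem: any rational root is an integer divisor of 190). Testing λ = 5:
  p(5) = 125 - 450 + 515 - 190 = 0  ✓
  Dividing out (λ - 5): p(λ) = (λ - 5)(λ² - 13λ + 38).
Step 3 — remaining eigenvalues from the quadratic λ² - 13λ + 38 = 0:
  Δ = 13² - 4·38 = 169 - 152 = 17,  λ = (13 ± √17)/2 = (13 ± 4.1231)/2 ≈ 8.5616 or 4.4384.
  Sorted: λ_1 = 8.5616,  λ_2 = 5,  λ_3 = 4.4384  (check: sum = 18 = tr ✓).

Step 4 — unit eigenvector for λ_1 ≈ 8.5616: v spans the null space of (Sigma - λ_1 I), whose rows are
  r_1 = (-2.5616, 2, 0),  r_2 = (2, -1.5616, 0),  r_3 = (0, 0, -3.5616).
  v is orthogonal to every row, so take v ∝ r_1 × r_3 = ((2)·(-3.5616) - (0)·(0), (0)·(0) - (-2.5616)·(-3.5616), (-2.5616)·(0) - (2)·(0)) ≈ (-7.1231, -9.1231, 0).
  Rescale (multiply by -1 so the first nonzero entry is positive): u = (7.1231, 9.1231, 0).
  ||u|| = √((7.1231)² + (9.1231)² + (0)²) = √(133.9697) ≈ 11.5745,  v_1 = u/||u|| ≈ (0.6154, 0.7882, 0) (||v_1|| = 1).

λ_1 = 8.5616,  λ_2 = 5,  λ_3 = 4.4384;  v_1 ≈ (0.6154, 0.7882, 0)


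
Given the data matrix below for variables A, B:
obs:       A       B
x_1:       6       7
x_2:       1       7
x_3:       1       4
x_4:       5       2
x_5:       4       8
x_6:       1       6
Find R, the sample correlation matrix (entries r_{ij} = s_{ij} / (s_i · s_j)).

Step 1 — column means:
  mean(A) = (6 + 1 + 1 + 5 + 4 + 1) / 6 = 18/6 = 3
  mean(B) = (7 + 7 + 4 + 2 + 8 + 6) / 6 = 34/6 = 5.6667

Step 2 — sample variances and covariances s[i,j] = (1/(n-1)) · Σ_k (x_{k,i} - mean_i) · (x_{k,j} - mean_j), with n-1 = 5:
  s[A,A] = ((3)·(3) + (-2)·(-2) + (-2)·(-2) + (2)·(2) + (1)·(1) + (-2)·(-2)) / 5 = 26/5 = 5.2
  s[A,B] = ((3)·(1.3333) + (-2)·(1.3333) + (-2)·(-1.6667) + (2)·(-3.6667) + (1)·(2.3333) + (-2)·(0.3333)) / 5 = -1/5 = -0.2
  s[B,B] = ((1.3333)·(1.3333) + (1.3333)·(1.3333) + (-1.6667)·(-1.6667) + (-3.6667)·(-3.6667) + (2.3333)·(2.3333) + (0.3333)·(0.3333)) / 5 = 25.3333/5 = 5.0667
  Sample standard deviations s_i = √(s[i,i]):
  s(A) = √(5.2) = 2.2804
  s(B) = √(5.0667) = 2.2509

Step 3 — r_{ij} = s_{ij} / (s_i · s_j):
  r[A,A] = 1 (diagonal).
  r[A,B] = -0.2 / (2.2804 · 2.2509) = -0.2 / 5.1329 = -0.039
  r[B,B] = 1 (diagonal).

R is symmetric with unit diagonal. Assembling:

R = [[1, -0.039],
 [-0.039, 1]]


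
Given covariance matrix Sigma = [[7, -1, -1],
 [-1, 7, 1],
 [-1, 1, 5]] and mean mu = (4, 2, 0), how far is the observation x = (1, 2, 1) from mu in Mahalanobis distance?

Step 1 — centre the observation: (x - mu) = (-3, 0, 1).

Step 2 — invert Sigma (cofactor / det for 3×3, or solve directly):
  Sigma^{-1} = [[0.1491, 0.0175, 0.0263],
 [0.0175, 0.1491, -0.0263],
 [0.0263, -0.0263, 0.2105]].

Step 3 — form the quadratic (x - mu)^T · Sigma^{-1} · (x - mu):
  Sigma^{-1} · (x - mu) = (-0.4211, -0.0789, 0.1316).
  (x - mu)^T · [Sigma^{-1} · (x - mu)] = (-3)·(-0.4211) + (0)·(-0.0789) + (1)·(0.1316) = 1.3947.

Step 4 — take square root: d = √(1.3947) ≈ 1.181.

d(x, mu) = √(1.3947) ≈ 1.181


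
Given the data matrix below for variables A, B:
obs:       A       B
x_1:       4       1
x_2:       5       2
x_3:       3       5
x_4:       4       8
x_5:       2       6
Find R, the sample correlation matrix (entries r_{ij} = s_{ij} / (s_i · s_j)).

Step 1 — column means:
  mean(A) = (4 + 5 + 3 + 4 + 2) / 5 = 18/5 = 3.6
  mean(B) = (1 + 2 + 5 + 8 + 6) / 5 = 22/5 = 4.4

Step 2 — sample variances and covariances s[i,j] = (1/(n-1)) · Σ_k (x_{k,i} - mean_i) · (x_{k,j} - mean_j), with n-1 = 4:
  s[A,A] = ((0.4)·(0.4) + (1.4)·(1.4) + (-0.6)·(-0.6) + (0.4)·(0.4) + (-1.6)·(-1.6)) / 4 = 5.2/4 = 1.3
  s[A,B] = ((0.4)·(-3.4) + (1.4)·(-2.4) + (-0.6)·(0.6) + (0.4)·(3.6) + (-1.6)·(1.6)) / 4 = -6.2/4 = -1.55
  s[B,B] = ((-3.4)·(-3.4) + (-2.4)·(-2.4) + (0.6)·(0.6) + (3.6)·(3.6) + (1.6)·(1.6)) / 4 = 33.2/4 = 8.3
  Sample standard deviations s_i = √(s[i,i]):
  s(A) = √(1.3) = 1.1402
  s(B) = √(8.3) = 2.881

Step 3 — r_{ij} = s_{ij} / (s_i · s_j):
  r[A,A] = 1 (diagonal).
  r[A,B] = -1.55 / (1.1402 · 2.881) = -1.55 / 3.2848 = -0.4719
  r[B,B] = 1 (diagonal).

R is symmetric with unit diagonal. Assembling:

R = [[1, -0.4719],
 [-0.4719, 1]]


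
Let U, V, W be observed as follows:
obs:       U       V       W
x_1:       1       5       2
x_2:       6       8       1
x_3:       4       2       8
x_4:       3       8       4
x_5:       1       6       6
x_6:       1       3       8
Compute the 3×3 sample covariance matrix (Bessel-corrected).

Step 1 — column means:
  mean(U) = (1 + 6 + 4 + 3 + 1 + 1) / 6 = 16/6 = 2.6667
  mean(V) = (5 + 8 + 2 + 8 + 6 + 3) / 6 = 32/6 = 5.3333
  mean(W) = (2 + 1 + 8 + 4 + 6 + 8) / 6 = 29/6 = 4.8333

Step 2 — sample covariance S[i,j] = (1/(n-1)) · Σ_k (x_{k,i} - mean_i) · (x_{k,j} - mean_j), with n-1 = 5.
  S[U,U] = ((-1.6667)·(-1.6667) + (3.3333)·(3.3333) + (1.3333)·(1.3333) + (0.3333)·(0.3333) + (-1.6667)·(-1.6667) + (-1.6667)·(-1.6667)) / 5 = 21.3333/5 = 4.2667
  S[U,V] = ((-1.6667)·(-0.3333) + (3.3333)·(2.6667) + (1.3333)·(-3.3333) + (0.3333)·(2.6667) + (-1.6667)·(0.6667) + (-1.6667)·(-2.3333)) / 5 = 8.6667/5 = 1.7333
  S[U,W] = ((-1.6667)·(-2.8333) + (3.3333)·(-3.8333) + (1.3333)·(3.1667) + (0.3333)·(-0.8333) + (-1.6667)·(1.1667) + (-1.6667)·(3.1667)) / 5 = -11.3333/5 = -2.2667
  S[V,V] = ((-0.3333)·(-0.3333) + (2.6667)·(2.6667) + (-3.3333)·(-3.3333) + (2.6667)·(2.6667) + (0.6667)·(0.6667) + (-2.3333)·(-2.3333)) / 5 = 31.3333/5 = 6.2667
  S[V,W] = ((-0.3333)·(-2.8333) + (2.6667)·(-3.8333) + (-3.3333)·(3.1667) + (2.6667)·(-0.8333) + (0.6667)·(1.1667) + (-2.3333)·(3.1667)) / 5 = -28.6667/5 = -5.7333
  S[W,W] = ((-2.8333)·(-2.8333) + (-3.8333)·(-3.8333) + (3.1667)·(3.1667) + (-0.8333)·(-0.8333) + (1.1667)·(1.1667) + (3.1667)·(3.1667)) / 5 = 44.8333/5 = 8.9667

S is symmetric (S[j,i] = S[i,j]). Assembling:

S = [[4.2667, 1.7333, -2.2667],
 [1.7333, 6.2667, -5.7333],
 [-2.2667, -5.7333, 8.9667]]


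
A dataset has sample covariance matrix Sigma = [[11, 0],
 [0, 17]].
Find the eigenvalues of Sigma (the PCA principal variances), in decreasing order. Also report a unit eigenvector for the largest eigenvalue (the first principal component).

Step 1 — characteristic polynomial of 2×2 Sigma:
  det(Sigma - λI) = λ² - trace · λ + det = 0.
  trace = 11 + 17 = 28, det = 11·17 - (0)² = 187.
Step 2 — discriminant:
  Δ = trace² - 4·det = 784 - 748 = 36.
Step 3 — eigenvalues:
  λ = (trace ± √Δ)/2 = (28 ± 6)/2,
  λ_1 = 17,  λ_2 = 11.

Step 4 — unit eigenvector for λ_1: Sigma is diagonal, so its eigenvectors are the coordinate axes. λ_1 = 17 is the diagonal entry on the second coordinate axis, hence
  v_1 = (0, 1) (||v_1|| = 1).

λ_1 = 17,  λ_2 = 11;  v_1 ≈ (0, 1)


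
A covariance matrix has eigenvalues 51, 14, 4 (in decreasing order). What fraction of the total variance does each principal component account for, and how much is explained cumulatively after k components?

Step 1 — total variance = trace(Sigma) = Σ λ_i = 51 + 14 + 4 = 69.

Step 2 — fraction explained by component i = λ_i / Σ λ:
  PC1: 51/69 = 0.7391
  PC2: 14/69 = 0.2029
  PC3: 4/69 = 0.058

Step 3 — cumulative fraction after k components = (λ_1 + ... + λ_k) / Σ λ:
  k = 1: 51/69 = 0.7391
  k = 2: (51 + 14)/69 = 65/69 = 0.942
  k = 3: (51 + 14 + 4)/69 = 69/69 = 1

Summary (fraction, with percent):

explained: PC1 0.7391 (73.91%), PC2 0.2029 (20.29%), PC3 0.058 (5.8%);  cumulative: 0.7391, 0.942, 1


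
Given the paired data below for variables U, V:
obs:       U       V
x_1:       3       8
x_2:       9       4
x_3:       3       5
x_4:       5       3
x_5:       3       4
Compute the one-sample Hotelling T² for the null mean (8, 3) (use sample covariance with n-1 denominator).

Step 1 — sample mean vector:
  mean(U) = (3 + 9 + 3 + 5 + 3) / 5 = 23/5 = 4.6
  mean(V) = (8 + 4 + 5 + 3 + 4) / 5 = 24/5 = 4.8
  x̄ = (4.6, 4.8),  deviation x̄ - mu_0 = (4.6, 4.8) - (8, 3) = (-3.4, 1.8).

Step 2 — sample covariance matrix, S[i,j] = (1/(n-1)) · Σ_k (x_{k,i} - mean_i) · (x_{k,j} - mean_j), divisor n-1 = 4:
  S[U,U] = ((-1.6)·(-1.6) + (4.4)·(4.4) + (-1.6)·(-1.6) + (0.4)·(0.4) + (-1.6)·(-1.6)) / 4 = 27.2/4 = 6.8
  S[U,V] = ((-1.6)·(3.2) + (4.4)·(-0.8) + (-1.6)·(0.2) + (0.4)·(-1.8) + (-1.6)·(-0.8)) / 4 = -8.4/4 = -2.1
  S[V,V] = ((3.2)·(3.2) + (-0.8)·(-0.8) + (0.2)·(0.2) + (-1.8)·(-1.8) + (-0.8)·(-0.8)) / 4 = 14.8/4 = 3.7
  S = [[6.8, -2.1],
 [-2.1, 3.7]].

Step 3 — invert S. det(S) = 6.8·3.7 - (-2.1)² = 20.75.
  S^{-1} = (1/det) · [[d, -b], [-b, a]] = [[0.1783, 0.1012],
 [0.1012, 0.3277]].

Step 4 — quadratic form (x̄ - mu_0)^T · S^{-1} · (x̄ - mu_0):
  S^{-1} · (x̄ - mu_0) = (-0.4241, 0.2458),
  (x̄ - mu_0)^T · [...] = (-3.4)·(-0.4241) + (1.8)·(0.2458) = 1.8843.

Step 5 — scale by n: T² = 5 · 1.8843 = 9.4217.

T² ≈ 9.4217


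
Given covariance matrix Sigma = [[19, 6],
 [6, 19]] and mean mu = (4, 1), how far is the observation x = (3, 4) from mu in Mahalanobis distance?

Step 1 — centre the observation: (x - mu) = (-1, 3).

Step 2 — invert Sigma. det(Sigma) = 19·19 - (6)² = 325.
  Sigma^{-1} = (1/det) · [[d, -b], [-b, a]] = [[0.0585, -0.0185],
 [-0.0185, 0.0585]].

Step 3 — form the quadratic (x - mu)^T · Sigma^{-1} · (x - mu):
  Sigma^{-1} · (x - mu) = (-0.1138, 0.1938).
  (x - mu)^T · [Sigma^{-1} · (x - mu)] = (-1)·(-0.1138) + (3)·(0.1938) = 0.6954.

Step 4 — take square root: d = √(0.6954) ≈ 0.8339.

d(x, mu) = √(0.6954) ≈ 0.8339


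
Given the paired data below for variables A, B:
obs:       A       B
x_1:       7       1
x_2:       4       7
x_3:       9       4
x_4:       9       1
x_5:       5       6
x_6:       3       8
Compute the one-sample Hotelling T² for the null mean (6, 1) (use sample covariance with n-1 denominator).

Step 1 — sample mean vector:
  mean(A) = (7 + 4 + 9 + 9 + 5 + 3) / 6 = 37/6 = 6.1667
  mean(B) = (1 + 7 + 4 + 1 + 6 + 8) / 6 = 27/6 = 4.5
  x̄ = (6.1667, 4.5),  deviation x̄ - mu_0 = (6.1667, 4.5) - (6, 1) = (0.1667, 3.5).

Step 2 — sample covariance matrix, S[i,j] = (1/(n-1)) · Σ_k (x_{k,i} - mean_i) · (x_{k,j} - mean_j), divisor n-1 = 5:
  S[A,A] = ((0.8333)·(0.8333) + (-2.1667)·(-2.1667) + (2.8333)·(2.8333) + (2.8333)·(2.8333) + (-1.1667)·(-1.1667) + (-3.1667)·(-3.1667)) / 5 = 32.8333/5 = 6.5667
  S[A,B] = ((0.8333)·(-3.5) + (-2.1667)·(2.5) + (2.8333)·(-0.5) + (2.8333)·(-3.5) + (-1.1667)·(1.5) + (-3.1667)·(3.5)) / 5 = -32.5/5 = -6.5
  S[B,B] = ((-3.5)·(-3.5) + (2.5)·(2.5) + (-0.5)·(-0.5) + (-3.5)·(-3.5) + (1.5)·(1.5) + (3.5)·(3.5)) / 5 = 45.5/5 = 9.1
  S = [[6.5667, -6.5],
 [-6.5, 9.1]].

Step 3 — invert S. det(S) = 6.5667·9.1 - (-6.5)² = 17.5067.
  S^{-1} = (1/det) · [[d, -b], [-b, a]] = [[0.5198, 0.3713],
 [0.3713, 0.3751]].

Step 4 — quadratic form (x̄ - mu_0)^T · S^{-1} · (x̄ - mu_0):
  S^{-1} · (x̄ - mu_0) = (1.3861, 1.3747),
  (x̄ - mu_0)^T · [...] = (0.1667)·(1.3861) + (3.5)·(1.3747) = 5.0425.

Step 5 — scale by n: T² = 6 · 5.0425 = 30.2551.

T² ≈ 30.2551


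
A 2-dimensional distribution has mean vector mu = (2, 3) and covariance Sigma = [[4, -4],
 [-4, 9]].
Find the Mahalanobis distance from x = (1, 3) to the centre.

Step 1 — centre the observation: (x - mu) = (-1, 0).

Step 2 — invert Sigma. det(Sigma) = 4·9 - (-4)² = 20.
  Sigma^{-1} = (1/det) · [[d, -b], [-b, a]] = [[0.45, 0.2],
 [0.2, 0.2]].

Step 3 — form the quadratic (x - mu)^T · Sigma^{-1} · (x - mu):
  Sigma^{-1} · (x - mu) = (-0.45, -0.2).
  (x - mu)^T · [Sigma^{-1} · (x - mu)] = (-1)·(-0.45) + (0)·(-0.2) = 0.45.

Step 4 — take square root: d = √(0.45) ≈ 0.6708.

d(x, mu) = √(0.45) ≈ 0.6708


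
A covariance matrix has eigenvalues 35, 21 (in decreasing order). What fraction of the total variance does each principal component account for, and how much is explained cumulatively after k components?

Step 1 — total variance = trace(Sigma) = Σ λ_i = 35 + 21 = 56.

Step 2 — fraction explained by component i = λ_i / Σ λ:
  PC1: 35/56 = 0.625
  PC2: 21/56 = 0.375

Step 3 — cumulative fraction after k components = (λ_1 + ... + λ_k) / Σ λ:
  k = 1: 35/56 = 0.625
  k = 2: (35 + 21)/56 = 56/56 = 1

Summary (fraction, with percent):

explained: PC1 0.625 (62.5%), PC2 0.375 (37.5%);  cumulative: 0.625, 1


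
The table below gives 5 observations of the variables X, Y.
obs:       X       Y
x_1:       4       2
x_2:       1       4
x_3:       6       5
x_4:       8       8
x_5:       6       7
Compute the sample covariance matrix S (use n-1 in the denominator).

Step 1 — column means:
  mean(X) = (4 + 1 + 6 + 8 + 6) / 5 = 25/5 = 5
  mean(Y) = (2 + 4 + 5 + 8 + 7) / 5 = 26/5 = 5.2

Step 2 — sample covariance S[i,j] = (1/(n-1)) · Σ_k (x_{k,i} - mean_i) · (x_{k,j} - mean_j), with n-1 = 4.
  S[X,X] = ((-1)·(-1) + (-4)·(-4) + (1)·(1) + (3)·(3) + (1)·(1)) / 4 = 28/4 = 7
  S[X,Y] = ((-1)·(-3.2) + (-4)·(-1.2) + (1)·(-0.2) + (3)·(2.8) + (1)·(1.8)) / 4 = 18/4 = 4.5
  S[Y,Y] = ((-3.2)·(-3.2) + (-1.2)·(-1.2) + (-0.2)·(-0.2) + (2.8)·(2.8) + (1.8)·(1.8)) / 4 = 22.8/4 = 5.7

S is symmetric (S[j,i] = S[i,j]). Assembling:

S = [[7, 4.5],
 [4.5, 5.7]]


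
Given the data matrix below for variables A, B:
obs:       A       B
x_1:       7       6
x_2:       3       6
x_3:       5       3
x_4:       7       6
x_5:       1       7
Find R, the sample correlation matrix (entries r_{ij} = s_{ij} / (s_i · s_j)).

Step 1 — column means:
  mean(A) = (7 + 3 + 5 + 7 + 1) / 5 = 23/5 = 4.6
  mean(B) = (6 + 6 + 3 + 6 + 7) / 5 = 28/5 = 5.6

Step 2 — sample variances and covariances s[i,j] = (1/(n-1)) · Σ_k (x_{k,i} - mean_i) · (x_{k,j} - mean_j), with n-1 = 4:
  s[A,A] = ((2.4)·(2.4) + (-1.6)·(-1.6) + (0.4)·(0.4) + (2.4)·(2.4) + (-3.6)·(-3.6)) / 4 = 27.2/4 = 6.8
  s[A,B] = ((2.4)·(0.4) + (-1.6)·(0.4) + (0.4)·(-2.6) + (2.4)·(0.4) + (-3.6)·(1.4)) / 4 = -4.8/4 = -1.2
  s[B,B] = ((0.4)·(0.4) + (0.4)·(0.4) + (-2.6)·(-2.6) + (0.4)·(0.4) + (1.4)·(1.4)) / 4 = 9.2/4 = 2.3
  Sample standard deviations s_i = √(s[i,i]):
  s(A) = √(6.8) = 2.6077
  s(B) = √(2.3) = 1.5166

Step 3 — r_{ij} = s_{ij} / (s_i · s_j):
  r[A,A] = 1 (diagonal).
  r[A,B] = -1.2 / (2.6077 · 1.5166) = -1.2 / 3.9547 = -0.3034
  r[B,B] = 1 (diagonal).

R is symmetric with unit diagonal. Assembling:

R = [[1, -0.3034],
 [-0.3034, 1]]


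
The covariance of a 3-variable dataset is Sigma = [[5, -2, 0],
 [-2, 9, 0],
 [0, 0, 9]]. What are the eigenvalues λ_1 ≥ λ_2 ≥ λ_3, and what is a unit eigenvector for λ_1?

Step 1 — characteristic polynomial p(λ) = det(λI - Sigma) = λ³ - tr·λ² + c_1·λ - det, where tr = trace, c_1 = sum of the principal 2×2 minors, det = det(Sigma):
  tr = 5 + 9 + 9 = 23,
  c_1 = (5·9 - (-2)²) + (5·9 - (0)²) + (9·9 - (0)²) = 41 + 45 + 81 = 167,
  det = 5·(9·9 - (0)²) - (-2)·((-2)·9 - (0)·(0)) + (0)·((-2)·(0) - 9·(0)) = 5·(81) - (-2)·(-18) + (0)·(0) = 369.
  So p(λ) = λ³ - 23λ² + 167λ - 369.
Step 2 — look for an integer root (rational root theorem: any rational root is an integer divisor of 369). Testing λ = 9:
  p(9) = 729 - 1863 + 1503 - 369 = 0  ✓
  Dividing out (λ - 9): p(λ) = (λ - 9)(λ² - 14λ + 41).
Step 3 — remaining eigenvalues from the quadratic λ² - 14λ + 41 = 0:
  Δ = 14² - 4·41 = 196 - 164 = 32,  λ = (14 ± √32)/2 = (14 ± 5.6569)/2 ≈ 9.8284 or 4.1716.
  Sorted: λ_1 = 9.8284,  λ_2 = 9,  λ_3 = 4.1716  (check: sum = 23 = tr ✓).

Step 4 — unit eigenvector for λ_1 ≈ 9.8284: v spans the null space of (Sigma - λ_1 I), whose rows are
  r_1 = (-4.8284, -2, 0),  r_2 = (-2, -0.8284, 0),  r_3 = (0, 0, -0.8284).
  v is orthogonal to every row, so take v ∝ r_1 × r_3 = ((-2)·(-0.8284) - (0)·(0), (0)·(0) - (-4.8284)·(-0.8284), (-4.8284)·(0) - (-2)·(0)) ≈ (1.6569, -4, 0).
  Let u = (1.6569, -4, 0).
  ||u|| = √((1.6569)² + (-4)² + (0)²) = √(18.7452) ≈ 4.3296,  v_1 = u/||u|| ≈ (0.3827, -0.9239, 0) (||v_1|| = 1).

λ_1 = 9.8284,  λ_2 = 9,  λ_3 = 4.1716;  v_1 ≈ (0.3827, -0.9239, 0)


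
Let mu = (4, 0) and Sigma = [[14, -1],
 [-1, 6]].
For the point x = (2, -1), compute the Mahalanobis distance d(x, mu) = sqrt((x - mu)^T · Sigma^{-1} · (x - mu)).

Step 1 — centre the observation: (x - mu) = (-2, -1).

Step 2 — invert Sigma. det(Sigma) = 14·6 - (-1)² = 83.
  Sigma^{-1} = (1/det) · [[d, -b], [-b, a]] = [[0.0723, 0.012],
 [0.012, 0.1687]].

Step 3 — form the quadratic (x - mu)^T · Sigma^{-1} · (x - mu):
  Sigma^{-1} · (x - mu) = (-0.1566, -0.1928).
  (x - mu)^T · [Sigma^{-1} · (x - mu)] = (-2)·(-0.1566) + (-1)·(-0.1928) = 0.506.

Step 4 — take square root: d = √(0.506) ≈ 0.7114.

d(x, mu) = √(0.506) ≈ 0.7114


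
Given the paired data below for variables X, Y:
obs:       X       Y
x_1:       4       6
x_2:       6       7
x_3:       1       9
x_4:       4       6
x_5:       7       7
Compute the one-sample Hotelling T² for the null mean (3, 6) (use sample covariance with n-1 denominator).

Step 1 — sample mean vector:
  mean(X) = (4 + 6 + 1 + 4 + 7) / 5 = 22/5 = 4.4
  mean(Y) = (6 + 7 + 9 + 6 + 7) / 5 = 35/5 = 7
  x̄ = (4.4, 7),  deviation x̄ - mu_0 = (4.4, 7) - (3, 6) = (1.4, 1).

Step 2 — sample covariance matrix, S[i,j] = (1/(n-1)) · Σ_k (x_{k,i} - mean_i) · (x_{k,j} - mean_j), divisor n-1 = 4:
  S[X,X] = ((-0.4)·(-0.4) + (1.6)·(1.6) + (-3.4)·(-3.4) + (-0.4)·(-0.4) + (2.6)·(2.6)) / 4 = 21.2/4 = 5.3
  S[X,Y] = ((-0.4)·(-1) + (1.6)·(0) + (-3.4)·(2) + (-0.4)·(-1) + (2.6)·(0)) / 4 = -6/4 = -1.5
  S[Y,Y] = ((-1)·(-1) + (0)·(0) + (2)·(2) + (-1)·(-1) + (0)·(0)) / 4 = 6/4 = 1.5
  S = [[5.3, -1.5],
 [-1.5, 1.5]].

Step 3 — invert S. det(S) = 5.3·1.5 - (-1.5)² = 5.7.
  S^{-1} = (1/det) · [[d, -b], [-b, a]] = [[0.2632, 0.2632],
 [0.2632, 0.9298]].

Step 4 — quadratic form (x̄ - mu_0)^T · S^{-1} · (x̄ - mu_0):
  S^{-1} · (x̄ - mu_0) = (0.6316, 1.2982),
  (x̄ - mu_0)^T · [...] = (1.4)·(0.6316) + (1)·(1.2982) = 2.1825.

Step 5 — scale by n: T² = 5 · 2.1825 = 10.9123.

T² ≈ 10.9123


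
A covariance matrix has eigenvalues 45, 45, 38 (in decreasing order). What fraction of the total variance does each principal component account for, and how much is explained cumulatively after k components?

Step 1 — total variance = trace(Sigma) = Σ λ_i = 45 + 45 + 38 = 128.

Step 2 — fraction explained by component i = λ_i / Σ λ:
  PC1: 45/128 = 0.3516
  PC2: 45/128 = 0.3516
  PC3: 38/128 = 0.2969

Step 3 — cumulative fraction after k components = (λ_1 + ... + λ_k) / Σ λ:
  k = 1: 45/128 = 0.3516
  k = 2: (45 + 45)/128 = 90/128 = 0.7031
  k = 3: (45 + 45 + 38)/128 = 128/128 = 1

Summary (fraction, with percent):

explained: PC1 0.3516 (35.16%), PC2 0.3516 (35.16%), PC3 0.2969 (29.69%);  cumulative: 0.3516, 0.7031, 1


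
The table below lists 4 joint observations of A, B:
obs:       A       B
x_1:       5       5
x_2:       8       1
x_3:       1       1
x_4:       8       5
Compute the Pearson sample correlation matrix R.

Step 1 — column means:
  mean(A) = (5 + 8 + 1 + 8) / 4 = 22/4 = 5.5
  mean(B) = (5 + 1 + 1 + 5) / 4 = 12/4 = 3

Step 2 — sample variances and covariances s[i,j] = (1/(n-1)) · Σ_k (x_{k,i} - mean_i) · (x_{k,j} - mean_j), with n-1 = 3:
  s[A,A] = ((-0.5)·(-0.5) + (2.5)·(2.5) + (-4.5)·(-4.5) + (2.5)·(2.5)) / 3 = 33/3 = 11
  s[A,B] = ((-0.5)·(2) + (2.5)·(-2) + (-4.5)·(-2) + (2.5)·(2)) / 3 = 8/3 = 2.6667
  s[B,B] = ((2)·(2) + (-2)·(-2) + (-2)·(-2) + (2)·(2)) / 3 = 16/3 = 5.3333
  Sample standard deviations s_i = √(s[i,i]):
  s(A) = √(11) = 3.3166
  s(B) = √(5.3333) = 2.3094

Step 3 — r_{ij} = s_{ij} / (s_i · s_j):
  r[A,A] = 1 (diagonal).
  r[A,B] = 2.6667 / (3.3166 · 2.3094) = 2.6667 / 7.6594 = 0.3482
  r[B,B] = 1 (diagonal).

R is symmetric with unit diagonal. Assembling:

R = [[1, 0.3482],
 [0.3482, 1]]


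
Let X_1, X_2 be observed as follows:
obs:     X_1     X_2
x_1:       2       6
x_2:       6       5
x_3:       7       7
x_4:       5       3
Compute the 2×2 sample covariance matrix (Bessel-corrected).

Step 1 — column means:
  mean(X_1) = (2 + 6 + 7 + 5) / 4 = 20/4 = 5
  mean(X_2) = (6 + 5 + 7 + 3) / 4 = 21/4 = 5.25

Step 2 — sample covariance S[i,j] = (1/(n-1)) · Σ_k (x_{k,i} - mean_i) · (x_{k,j} - mean_j), with n-1 = 3.
  S[X_1,X_1] = ((-3)·(-3) + (1)·(1) + (2)·(2) + (0)·(0)) / 3 = 14/3 = 4.6667
  S[X_1,X_2] = ((-3)·(0.75) + (1)·(-0.25) + (2)·(1.75) + (0)·(-2.25)) / 3 = 1/3 = 0.3333
  S[X_2,X_2] = ((0.75)·(0.75) + (-0.25)·(-0.25) + (1.75)·(1.75) + (-2.25)·(-2.25)) / 3 = 8.75/3 = 2.9167

S is symmetric (S[j,i] = S[i,j]). Assembling:

S = [[4.6667, 0.3333],
 [0.3333, 2.9167]]


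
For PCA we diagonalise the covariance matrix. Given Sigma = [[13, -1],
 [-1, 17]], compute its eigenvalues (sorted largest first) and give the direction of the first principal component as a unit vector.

Step 1 — characteristic polynomial of 2×2 Sigma:
  det(Sigma - λI) = λ² - trace · λ + det = 0.
  trace = 13 + 17 = 30, det = 13·17 - (-1)² = 220.
Step 2 — discriminant:
  Δ = trace² - 4·det = 900 - 880 = 20.
Step 3 — eigenvalues:
  λ = (trace ± √Δ)/2 = (30 ± 4.4721)/2,
  λ_1 = 17.2361,  λ_2 = 12.7639.

Step 4 — unit eigenvector for λ_1: solve (Sigma - λ_1 I)v = 0. First row:
  (13 - 17.2361)·v_x + (-1)·v_y = 0, i.e. (-4.2361)·v_x + (-1)·v_y = 0,
  so v ∝ (b, λ_1 - a) = (-1, 4.2361); multiply by -1 so the first entry is positive: u = (1, -4.2361).
  ||u|| = √((1)² + (-4.2361)²) = √(18.9443) ≈ 4.3525,
  v_1 = u/||u|| ≈ (0.2298, -0.9732) (||v_1|| = 1).

λ_1 = 17.2361,  λ_2 = 12.7639;  v_1 ≈ (0.2298, -0.9732)
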